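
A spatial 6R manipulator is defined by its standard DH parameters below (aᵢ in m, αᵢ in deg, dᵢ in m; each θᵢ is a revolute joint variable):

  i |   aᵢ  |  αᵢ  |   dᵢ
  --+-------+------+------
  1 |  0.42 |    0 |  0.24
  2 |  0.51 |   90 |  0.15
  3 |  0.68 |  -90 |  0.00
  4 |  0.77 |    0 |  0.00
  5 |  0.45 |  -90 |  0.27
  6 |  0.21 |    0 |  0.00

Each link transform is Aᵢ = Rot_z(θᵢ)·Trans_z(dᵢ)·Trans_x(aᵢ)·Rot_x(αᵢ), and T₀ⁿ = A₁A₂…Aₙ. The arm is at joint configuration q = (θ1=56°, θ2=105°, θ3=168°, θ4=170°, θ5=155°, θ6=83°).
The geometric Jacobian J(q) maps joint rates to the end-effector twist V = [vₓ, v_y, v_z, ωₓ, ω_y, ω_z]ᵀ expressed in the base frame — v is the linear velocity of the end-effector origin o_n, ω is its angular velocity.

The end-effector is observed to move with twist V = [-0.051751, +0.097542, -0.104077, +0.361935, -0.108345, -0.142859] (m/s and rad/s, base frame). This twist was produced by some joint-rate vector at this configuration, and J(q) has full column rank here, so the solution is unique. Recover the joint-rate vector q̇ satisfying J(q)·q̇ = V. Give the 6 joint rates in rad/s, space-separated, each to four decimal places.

0.0980 0.3240 0.3750 0.5860 0.0450 0.4390

o_n = [0.0979, 0.5424, 0.3945]
J₁: ẑ×o_n = [-0.5424, 0.0979, 0.0000], ω = ẑ
J2: z=[0.0000, 0.0000, 1.0000] o=[0.2349, 0.3482, 0.2400] → [-0.1942, -0.1369, 0.0000, 0.0000, 0.0000, 1.0000]
J3: z=[0.3256, 0.9455, 0.0000] o=[-0.2474, 0.5142, 0.3900] → [0.0043, -0.0015, -0.3173, 0.3256, 0.9455, 0.0000]
J4: z=[0.1966, -0.0677, -0.9781] o=[0.3815, 0.2977, 0.5314] → [0.2487, 0.3043, 0.0289, 0.1966, -0.0677, -0.9781]
J5: z=[0.1966, -0.0677, -0.9781] o=[-0.3633, 0.4127, 0.3737] → [0.1255, -0.4552, 0.0567, 0.1966, -0.0677, -0.9781]
J6: z=[0.2638, -0.9572, 0.1193] o=[0.1147, 0.5211, 0.1863] → [-0.2019, -0.0569, -0.0105, 0.2638, -0.9572, 0.1193]
q̇ = J⁺·V = [0.0980, 0.3240, 0.3750, 0.5860, 0.0450, 0.4390]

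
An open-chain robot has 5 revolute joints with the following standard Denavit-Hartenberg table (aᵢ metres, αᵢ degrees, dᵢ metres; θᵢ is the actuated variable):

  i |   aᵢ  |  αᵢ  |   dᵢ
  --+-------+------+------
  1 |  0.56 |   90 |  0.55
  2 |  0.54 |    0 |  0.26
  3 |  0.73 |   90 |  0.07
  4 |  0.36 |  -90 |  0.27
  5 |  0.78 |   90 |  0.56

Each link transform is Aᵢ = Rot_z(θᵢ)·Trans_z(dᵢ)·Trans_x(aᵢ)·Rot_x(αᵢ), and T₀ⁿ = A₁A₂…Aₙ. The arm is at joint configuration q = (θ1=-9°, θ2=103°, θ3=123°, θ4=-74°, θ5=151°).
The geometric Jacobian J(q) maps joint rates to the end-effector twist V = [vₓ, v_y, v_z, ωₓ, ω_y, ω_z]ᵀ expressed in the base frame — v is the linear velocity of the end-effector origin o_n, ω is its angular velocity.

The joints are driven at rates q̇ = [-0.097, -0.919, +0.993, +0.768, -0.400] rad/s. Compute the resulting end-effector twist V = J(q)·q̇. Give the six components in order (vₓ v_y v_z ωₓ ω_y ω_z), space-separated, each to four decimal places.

o_n = [-0.4235, -0.7369, 0.1526]
J₁: ẑ×o_n = [0.7369, -0.4235, 0.0000], ω = ẑ
J2: z=[-0.1564, -0.9877, 0.0000] o=[0.5531, -0.0876, 0.5500] → [0.3925, -0.0622, -0.8630, -0.1564, -0.9877, 0.0000]
J3: z=[-0.1564, -0.9877, 0.0000] o=[0.3925, -0.3254, 1.0762] → [0.9122, -0.1445, -0.7415, -0.1564, -0.9877, 0.0000]
J4: z=[-0.7105, 0.1125, 0.6947] o=[-0.1194, -0.3152, 0.5510] → [0.2481, -0.4944, 0.3338, -0.7105, 0.1125, 0.6947]
J5: z=[-0.7026, -0.1678, -0.6915] o=[-0.3251, 0.0678, 0.6672] → [-0.4700, -0.2936, 0.5489, -0.7026, -0.1678, -0.6915]
V = J·q̇ = [0.8522, -0.3075, 0.0936, -0.2762, 0.0804, 0.7131]

0.8522 -0.3075 0.0936 -0.2762 0.0804 0.7131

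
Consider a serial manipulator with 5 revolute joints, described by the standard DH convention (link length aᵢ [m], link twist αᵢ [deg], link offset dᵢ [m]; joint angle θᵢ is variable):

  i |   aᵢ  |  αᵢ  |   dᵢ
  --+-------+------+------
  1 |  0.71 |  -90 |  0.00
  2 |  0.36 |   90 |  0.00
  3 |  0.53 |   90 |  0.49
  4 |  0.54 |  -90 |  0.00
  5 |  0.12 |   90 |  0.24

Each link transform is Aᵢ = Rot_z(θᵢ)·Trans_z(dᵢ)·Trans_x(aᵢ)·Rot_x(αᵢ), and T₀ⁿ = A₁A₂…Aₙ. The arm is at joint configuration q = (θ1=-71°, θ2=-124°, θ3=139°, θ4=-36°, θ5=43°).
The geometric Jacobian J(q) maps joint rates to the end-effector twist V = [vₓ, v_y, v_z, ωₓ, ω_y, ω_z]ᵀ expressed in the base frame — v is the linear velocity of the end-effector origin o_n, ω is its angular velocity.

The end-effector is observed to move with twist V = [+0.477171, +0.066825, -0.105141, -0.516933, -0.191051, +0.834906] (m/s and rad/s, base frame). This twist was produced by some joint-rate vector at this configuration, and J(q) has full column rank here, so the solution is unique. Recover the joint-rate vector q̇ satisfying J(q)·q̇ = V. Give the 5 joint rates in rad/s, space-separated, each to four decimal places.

o_n = [0.9252, -0.5010, -0.6599]
J₁: ẑ×o_n = [0.5010, 0.9252, -0.0000], ω = ẑ
J2: z=[0.9455, 0.3256, 0.0000] o=[0.2312, -0.6713, 0.0000] → [-0.2149, 0.6240, -0.0650, 0.9455, 0.3256, 0.0000]
J3: z=[-0.2699, 0.7839, -0.5592] o=[0.1656, -0.4810, 0.2985] → [-0.7625, -0.6834, -0.5900, -0.2699, 0.7839, -0.5592]
J4: z=[0.5942, 0.5926, 0.5439] o=[0.4349, -0.1952, -0.3072] → [-0.0427, 0.4763, -0.4723, 0.5942, 0.5926, 0.5439]
J5: z=[0.2270, 0.5252, -0.8202] o=[0.8516, -0.5250, -0.4030] → [-0.1153, -0.0020, -0.0332, 0.2270, 0.5252, -0.8202]
q̇ = J⁺·V = [0.2450, -0.9560, -0.2050, 0.6220, -0.1670]

0.2450 -0.9560 -0.2050 0.6220 -0.1670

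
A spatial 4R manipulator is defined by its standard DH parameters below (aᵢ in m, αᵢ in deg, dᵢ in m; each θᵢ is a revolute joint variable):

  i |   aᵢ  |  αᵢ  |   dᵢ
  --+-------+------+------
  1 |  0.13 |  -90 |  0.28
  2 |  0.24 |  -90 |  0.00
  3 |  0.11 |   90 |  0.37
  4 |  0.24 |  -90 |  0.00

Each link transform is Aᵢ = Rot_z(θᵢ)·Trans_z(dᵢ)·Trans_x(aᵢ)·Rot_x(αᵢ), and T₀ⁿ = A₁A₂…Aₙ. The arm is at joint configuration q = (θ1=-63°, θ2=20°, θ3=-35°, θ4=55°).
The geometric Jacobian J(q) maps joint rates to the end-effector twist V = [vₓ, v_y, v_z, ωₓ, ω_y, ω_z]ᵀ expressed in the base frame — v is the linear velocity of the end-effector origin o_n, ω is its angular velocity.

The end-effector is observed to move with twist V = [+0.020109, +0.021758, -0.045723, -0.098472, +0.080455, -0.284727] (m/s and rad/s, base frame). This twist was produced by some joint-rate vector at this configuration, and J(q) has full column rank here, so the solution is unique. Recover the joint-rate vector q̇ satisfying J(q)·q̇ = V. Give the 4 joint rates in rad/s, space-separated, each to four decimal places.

o_n = [0.2865, -0.2495, -0.4039]
J₁: ẑ×o_n = [0.2495, 0.2865, -0.0000], ω = ẑ
J2: z=[0.8910, 0.4540, 0.0000] o=[0.0590, -0.1158, 0.2800] → [-0.3105, 0.6094, -0.2224, 0.8910, 0.4540, 0.0000]
J3: z=[-0.1553, 0.3047, -0.9397] o=[0.1614, -0.3168, 0.1979] → [-0.1202, -0.2110, -0.0486, -0.1553, 0.3047, -0.9397]
J4: z=[0.4852, 0.8521, 0.1962] o=[0.1986, -0.2508, -0.1806] → [-0.1905, 0.1256, -0.0743, 0.4852, 0.8521, 0.1962]
q̇ = J⁺·V = [0.4040, 0.1290, 0.6870, -0.2200]

0.4040 0.1290 0.6870 -0.2200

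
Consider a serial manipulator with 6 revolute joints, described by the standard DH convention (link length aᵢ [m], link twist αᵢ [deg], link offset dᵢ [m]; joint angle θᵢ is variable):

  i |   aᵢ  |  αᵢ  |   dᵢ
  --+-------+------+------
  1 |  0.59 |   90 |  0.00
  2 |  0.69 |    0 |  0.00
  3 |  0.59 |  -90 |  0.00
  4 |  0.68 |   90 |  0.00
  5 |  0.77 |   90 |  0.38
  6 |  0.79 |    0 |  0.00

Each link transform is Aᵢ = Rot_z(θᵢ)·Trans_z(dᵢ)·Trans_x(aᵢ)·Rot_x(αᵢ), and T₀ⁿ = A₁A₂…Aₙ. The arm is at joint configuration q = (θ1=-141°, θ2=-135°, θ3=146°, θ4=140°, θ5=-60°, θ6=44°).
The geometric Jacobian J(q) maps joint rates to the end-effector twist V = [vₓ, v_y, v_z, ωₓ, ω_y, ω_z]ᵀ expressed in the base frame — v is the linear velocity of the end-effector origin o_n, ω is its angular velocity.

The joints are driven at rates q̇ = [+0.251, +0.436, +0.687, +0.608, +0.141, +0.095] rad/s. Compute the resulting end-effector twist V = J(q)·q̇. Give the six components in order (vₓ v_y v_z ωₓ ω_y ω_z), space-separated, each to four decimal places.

o_n = [0.6252, -1.5251, -1.5963]
J₁: ẑ×o_n = [1.5251, 0.6252, -0.0000], ω = ẑ
J2: z=[-0.6293, 0.7771, 0.0000] o=[-0.4585, -0.3713, 0.0000] → [-1.2406, -1.0046, -0.1161, -0.6293, 0.7771, 0.0000]
J3: z=[-0.6293, 0.7771, 0.0000] o=[-0.0793, -0.0643, -0.4879] → [-0.8614, -0.6975, 0.3718, -0.6293, 0.7771, 0.0000]
J4: z=[0.1483, 0.1201, 0.9816] o=[-0.5294, -0.4287, -0.3753] → [0.9296, 1.3145, -0.3012, 0.1483, 0.1201, 0.9816]
J5: z=[-0.0083, -0.9924, 0.1226] o=[0.1430, -0.4466, -0.4747] → [1.2454, 0.0499, 0.4874, -0.0083, -0.9924, 0.1226]
J6: z=[-0.9306, -0.0373, -0.3642] o=[0.4217, -0.9139, -1.1390] → [-0.2056, -0.4997, 0.5763, -0.9306, -0.0373, -0.3642]
V = J·q̇ = [-0.0286, -0.0015, 0.1452, -0.7061, 0.8023, 0.8305]

-0.0286 -0.0015 0.1452 -0.7061 0.8023 0.8305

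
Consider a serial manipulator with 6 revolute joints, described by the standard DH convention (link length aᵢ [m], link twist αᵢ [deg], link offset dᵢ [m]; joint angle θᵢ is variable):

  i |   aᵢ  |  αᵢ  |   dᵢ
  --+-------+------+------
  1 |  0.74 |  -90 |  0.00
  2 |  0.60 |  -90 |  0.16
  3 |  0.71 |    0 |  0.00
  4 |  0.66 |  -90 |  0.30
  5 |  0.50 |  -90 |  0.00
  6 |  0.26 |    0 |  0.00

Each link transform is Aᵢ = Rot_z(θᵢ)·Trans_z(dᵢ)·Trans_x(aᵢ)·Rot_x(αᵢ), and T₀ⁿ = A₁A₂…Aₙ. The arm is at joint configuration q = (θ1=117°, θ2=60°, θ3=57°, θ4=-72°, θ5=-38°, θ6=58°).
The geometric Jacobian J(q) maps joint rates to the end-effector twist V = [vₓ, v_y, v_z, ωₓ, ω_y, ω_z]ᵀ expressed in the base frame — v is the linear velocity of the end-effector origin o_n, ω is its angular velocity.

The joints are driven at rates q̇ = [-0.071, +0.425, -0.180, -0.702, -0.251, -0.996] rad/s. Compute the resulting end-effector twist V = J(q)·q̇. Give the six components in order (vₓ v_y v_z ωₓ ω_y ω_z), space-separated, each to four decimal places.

-0.1608 -1.4767 -0.1053 -0.3423 -0.4488 0.5468

o_n = [-0.5994, 1.0037, -2.1239]
J₁: ẑ×o_n = [-1.0037, -0.5994, 0.0000], ω = ẑ
J2: z=[-0.8910, -0.4540, 0.0000] o=[-0.3360, 0.6593, 0.0000] → [0.9642, -1.8924, -0.4264, -0.8910, -0.4540, 0.0000]
J3: z=[0.3932, -0.7716, -0.5000] o=[-0.6147, 0.8540, -0.5196] → [1.3128, 0.6231, 0.0707, 0.3932, -0.7716, -0.5000]
J4: z=[0.3932, -0.7716, -0.5000] o=[-0.1719, 1.2966, -0.8545] → [0.8331, 0.7128, -0.4450, 0.3932, -0.7716, -0.5000]
J5: z=[0.8019, 0.5538, -0.2241] o=[-0.3509, 1.2716, -1.5566] → [-0.3742, 0.5106, -0.0772, 0.8019, 0.5538, -0.2241]
J6: z=[-0.5868, 0.8006, -0.1210] o=[-0.4071, 1.1573, -2.0401] → [-0.0857, -0.0259, 0.2441, -0.5868, 0.8006, -0.1210]
V = J·q̇ = [-0.1608, -1.4767, -0.1053, -0.3423, -0.4488, 0.5468]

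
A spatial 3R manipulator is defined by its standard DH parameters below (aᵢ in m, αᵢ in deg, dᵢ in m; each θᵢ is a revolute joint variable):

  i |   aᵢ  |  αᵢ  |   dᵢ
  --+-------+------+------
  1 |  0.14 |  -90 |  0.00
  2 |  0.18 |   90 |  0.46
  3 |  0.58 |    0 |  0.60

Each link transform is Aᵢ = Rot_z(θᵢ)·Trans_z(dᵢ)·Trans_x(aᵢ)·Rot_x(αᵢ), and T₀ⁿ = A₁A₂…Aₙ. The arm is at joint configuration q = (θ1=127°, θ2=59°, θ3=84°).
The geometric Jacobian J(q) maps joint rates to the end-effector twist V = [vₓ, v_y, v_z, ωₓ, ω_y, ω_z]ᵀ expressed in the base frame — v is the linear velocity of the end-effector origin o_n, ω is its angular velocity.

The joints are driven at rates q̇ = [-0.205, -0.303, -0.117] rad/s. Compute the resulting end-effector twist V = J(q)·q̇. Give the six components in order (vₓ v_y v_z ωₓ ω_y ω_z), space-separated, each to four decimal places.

0.0030 0.2729 0.1355 0.3023 0.1023 -0.2653

o_n = [-1.2964, -0.0025, 0.1028]
J₁: ẑ×o_n = [0.0025, -1.2964, 0.0000], ω = ẑ
J2: z=[-0.7986, -0.6018, 0.0000] o=[-0.0843, 0.1118, 0.0000] → [-0.0618, 0.0821, -0.6382, -0.7986, -0.6018, 0.0000]
J3: z=[-0.5159, 0.6846, 0.5150] o=[-0.5074, -0.0910, -0.1543] → [0.1304, -0.2737, 0.4944, -0.5159, 0.6846, 0.5150]
V = J·q̇ = [0.0030, 0.2729, 0.1355, 0.3023, 0.1023, -0.2653]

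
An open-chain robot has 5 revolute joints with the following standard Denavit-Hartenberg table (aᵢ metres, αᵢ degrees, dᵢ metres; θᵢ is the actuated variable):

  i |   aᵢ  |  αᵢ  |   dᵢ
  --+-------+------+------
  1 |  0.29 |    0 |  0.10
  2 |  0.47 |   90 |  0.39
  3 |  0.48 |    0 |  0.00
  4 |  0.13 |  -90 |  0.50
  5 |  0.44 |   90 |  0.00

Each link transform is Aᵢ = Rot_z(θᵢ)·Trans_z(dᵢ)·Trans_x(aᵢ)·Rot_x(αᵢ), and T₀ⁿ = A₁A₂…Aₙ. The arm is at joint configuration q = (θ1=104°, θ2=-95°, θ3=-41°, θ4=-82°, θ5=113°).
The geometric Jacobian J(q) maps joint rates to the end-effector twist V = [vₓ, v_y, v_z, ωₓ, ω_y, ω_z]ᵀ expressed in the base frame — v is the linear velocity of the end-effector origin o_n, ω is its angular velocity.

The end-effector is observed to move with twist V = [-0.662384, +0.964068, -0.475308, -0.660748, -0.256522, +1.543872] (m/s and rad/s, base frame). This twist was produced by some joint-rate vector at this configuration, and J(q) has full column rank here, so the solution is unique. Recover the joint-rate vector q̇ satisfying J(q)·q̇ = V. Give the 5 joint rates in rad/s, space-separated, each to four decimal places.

0.8570 0.2370 -0.5470 0.6970 -0.8260

o_n = [0.7893, 0.3213, 0.2103]
J₁: ẑ×o_n = [-0.3213, 0.7893, 0.0000], ω = ẑ
J2: z=[0.0000, 0.0000, 1.0000] o=[-0.0702, 0.2814, 0.1000] → [-0.0400, 0.8594, 0.0000, 0.0000, 0.0000, 1.0000]
J3: z=[0.1564, -0.9877, 0.0000] o=[0.3941, 0.3549, 0.4900] → [0.2763, 0.0438, 0.3851, 0.1564, -0.9877, 0.0000]
J4: z=[0.1564, -0.9877, 0.0000] o=[0.7519, 0.4116, 0.1751] → [-0.0347, -0.0055, 0.0228, 0.1564, -0.9877, 0.0000]
J5: z=[0.8283, 0.1312, -0.5446] o=[0.7601, -0.0933, 0.0661] → [0.2448, -0.1353, 0.3397, 0.8283, 0.1312, -0.5446]
q̇ = J⁺·V = [0.8570, 0.2370, -0.5470, 0.6970, -0.8260]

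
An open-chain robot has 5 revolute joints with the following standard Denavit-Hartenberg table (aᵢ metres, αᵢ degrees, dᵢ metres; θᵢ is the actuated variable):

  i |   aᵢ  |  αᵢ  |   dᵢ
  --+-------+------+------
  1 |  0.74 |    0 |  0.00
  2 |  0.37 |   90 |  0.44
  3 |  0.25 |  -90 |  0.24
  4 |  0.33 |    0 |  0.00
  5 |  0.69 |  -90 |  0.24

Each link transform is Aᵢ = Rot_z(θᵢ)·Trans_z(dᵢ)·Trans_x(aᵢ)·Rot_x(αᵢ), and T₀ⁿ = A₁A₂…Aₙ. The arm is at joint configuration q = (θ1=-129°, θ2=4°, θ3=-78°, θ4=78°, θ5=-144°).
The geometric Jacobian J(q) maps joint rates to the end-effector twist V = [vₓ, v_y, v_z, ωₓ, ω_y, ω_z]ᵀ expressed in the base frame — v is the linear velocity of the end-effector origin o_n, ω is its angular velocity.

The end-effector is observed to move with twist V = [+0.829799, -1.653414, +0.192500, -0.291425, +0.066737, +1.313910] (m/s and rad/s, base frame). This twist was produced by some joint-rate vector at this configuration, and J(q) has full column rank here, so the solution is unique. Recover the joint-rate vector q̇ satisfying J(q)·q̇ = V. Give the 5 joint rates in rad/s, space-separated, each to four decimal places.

0.8390 0.4510 0.2770 0.5190 -0.4040

o_n = [-1.3326, -0.8585, -0.0963]
J₁: ẑ×o_n = [0.8585, -1.3326, 0.0000], ω = ẑ
J2: z=[0.0000, 0.0000, 1.0000] o=[-0.4657, -0.5751, 0.0000] → [0.2834, -0.8669, 0.0000, 0.0000, 0.0000, 1.0000]
J3: z=[-0.8192, 0.5736, 0.0000] o=[-0.6779, -0.8782, 0.4400] → [-0.3076, -0.4393, 0.3593, -0.8192, 0.5736, 0.0000]
J4: z=[-0.5610, -0.8013, 0.2079] o=[-0.9043, -0.7831, 0.1955] → [0.2494, -0.2527, -0.3008, -0.5610, -0.8013, 0.2079]
J5: z=[-0.5610, -0.8013, 0.2079] o=[-0.6481, -0.9799, 0.1284] → [0.1547, -0.2683, -0.6166, -0.5610, -0.8013, 0.2079]
q̇ = J⁺·V = [0.8390, 0.4510, 0.2770, 0.5190, -0.4040]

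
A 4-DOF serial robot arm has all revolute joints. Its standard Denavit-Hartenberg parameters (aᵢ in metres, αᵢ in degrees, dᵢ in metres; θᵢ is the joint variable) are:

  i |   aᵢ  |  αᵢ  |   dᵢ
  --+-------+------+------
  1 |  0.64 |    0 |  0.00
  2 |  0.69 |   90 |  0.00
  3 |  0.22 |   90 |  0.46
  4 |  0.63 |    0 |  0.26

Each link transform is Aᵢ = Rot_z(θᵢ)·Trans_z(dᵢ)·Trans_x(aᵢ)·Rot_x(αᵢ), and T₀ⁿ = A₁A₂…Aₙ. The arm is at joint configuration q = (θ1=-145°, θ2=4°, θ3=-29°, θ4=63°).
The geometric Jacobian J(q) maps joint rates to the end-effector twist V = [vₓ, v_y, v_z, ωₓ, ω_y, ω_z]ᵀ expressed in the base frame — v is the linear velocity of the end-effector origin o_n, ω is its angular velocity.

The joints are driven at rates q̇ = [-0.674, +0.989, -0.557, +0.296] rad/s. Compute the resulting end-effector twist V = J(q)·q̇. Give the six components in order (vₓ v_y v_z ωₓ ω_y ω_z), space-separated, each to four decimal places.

-0.0336 0.2274 -0.0957 0.4621 -0.3426 0.0561

o_n = [-1.9492, -0.2068, -0.4727]
J₁: ẑ×o_n = [0.2068, -1.9492, 0.0000], ω = ẑ
J2: z=[0.0000, 0.0000, 1.0000] o=[-0.5243, -0.3671, 0.0000] → [-0.1603, -1.4250, 0.0000, 0.0000, 0.0000, 1.0000]
J3: z=[-0.6293, 0.7771, 0.0000] o=[-1.0605, -0.8013, 0.0000] → [-0.3674, -0.2975, 0.3165, -0.6293, 0.7771, 0.0000]
J4: z=[0.3768, 0.3051, -0.8746] o=[-1.4995, -0.5649, -0.1067] → [0.2015, 0.5312, 0.2721, 0.3768, 0.3051, -0.8746]
V = J·q̇ = [-0.0336, 0.2274, -0.0957, 0.4621, -0.3426, 0.0561]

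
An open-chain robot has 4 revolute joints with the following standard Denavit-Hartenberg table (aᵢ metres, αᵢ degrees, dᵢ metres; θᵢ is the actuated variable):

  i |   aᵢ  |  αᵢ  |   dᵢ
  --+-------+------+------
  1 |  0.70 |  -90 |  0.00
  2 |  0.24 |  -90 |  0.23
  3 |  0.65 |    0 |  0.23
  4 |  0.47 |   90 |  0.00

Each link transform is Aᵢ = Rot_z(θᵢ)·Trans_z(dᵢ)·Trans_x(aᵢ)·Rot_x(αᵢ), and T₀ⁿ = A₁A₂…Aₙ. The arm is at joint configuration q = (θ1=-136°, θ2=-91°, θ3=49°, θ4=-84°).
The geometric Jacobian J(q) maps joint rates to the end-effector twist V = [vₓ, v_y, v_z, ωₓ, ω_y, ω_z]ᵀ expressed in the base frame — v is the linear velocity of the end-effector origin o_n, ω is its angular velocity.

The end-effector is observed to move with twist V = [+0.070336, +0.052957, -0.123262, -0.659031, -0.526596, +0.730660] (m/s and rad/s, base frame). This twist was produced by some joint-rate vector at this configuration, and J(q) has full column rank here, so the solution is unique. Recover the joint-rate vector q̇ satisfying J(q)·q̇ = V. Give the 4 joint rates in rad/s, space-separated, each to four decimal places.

o_n = [-0.6495, -0.6397, 1.0553]
J₁: ẑ×o_n = [0.6397, -0.6495, 0.0000], ω = ẑ
J2: z=[0.6947, -0.7193, 0.0000] o=[-0.5035, -0.4863, 0.0000] → [-0.7591, -0.7331, -0.2116, 0.6947, -0.7193, 0.0000]
J3: z=[-0.7192, -0.6946, 0.0175] o=[-0.3408, -0.6488, 0.2400] → [-0.5664, 0.5810, -0.2209, -0.7192, -0.6946, 0.0175]
J4: z=[-0.7192, -0.6946, 0.0175] o=[-0.8416, -0.4505, 0.6704] → [-0.2641, 0.2802, 0.2695, -0.7192, -0.6946, 0.0175]
q̇ = J⁺·V = [0.7160, -0.0790, 0.7470, 0.0930]

0.7160 -0.0790 0.7470 0.0930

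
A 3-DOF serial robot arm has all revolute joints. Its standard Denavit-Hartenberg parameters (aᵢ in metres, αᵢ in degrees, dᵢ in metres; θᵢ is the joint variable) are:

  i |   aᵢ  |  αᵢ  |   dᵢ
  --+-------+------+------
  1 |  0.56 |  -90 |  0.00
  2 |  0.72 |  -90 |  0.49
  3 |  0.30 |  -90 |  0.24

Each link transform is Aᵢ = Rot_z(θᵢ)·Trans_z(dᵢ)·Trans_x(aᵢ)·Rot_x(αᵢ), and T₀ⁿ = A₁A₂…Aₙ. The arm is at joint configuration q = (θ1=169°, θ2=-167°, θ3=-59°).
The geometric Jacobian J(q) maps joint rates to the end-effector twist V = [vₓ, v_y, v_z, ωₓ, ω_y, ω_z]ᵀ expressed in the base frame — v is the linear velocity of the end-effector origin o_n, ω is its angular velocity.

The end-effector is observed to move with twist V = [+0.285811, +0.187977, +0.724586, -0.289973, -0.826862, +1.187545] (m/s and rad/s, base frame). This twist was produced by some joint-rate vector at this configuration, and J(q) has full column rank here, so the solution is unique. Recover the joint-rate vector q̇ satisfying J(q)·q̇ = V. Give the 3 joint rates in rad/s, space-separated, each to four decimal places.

o_n = [0.0912, -0.7789, 0.4306]
J₁: ẑ×o_n = [0.7789, 0.0912, -0.0000], ω = ẑ
J2: z=[-0.1908, -0.9816, 0.0000] o=[-0.5497, 0.1069, 0.0000] → [-0.4227, 0.0822, 0.7981, -0.1908, -0.9816, 0.0000]
J3: z=[-0.2208, 0.0429, 0.9744] o=[0.0454, -0.5080, 0.1620] → [0.2754, 0.1039, 0.0578, -0.2208, 0.0429, 0.9744]
q̇ = J⁺·V = [0.6380, 0.8670, 0.5640]

0.6380 0.8670 0.5640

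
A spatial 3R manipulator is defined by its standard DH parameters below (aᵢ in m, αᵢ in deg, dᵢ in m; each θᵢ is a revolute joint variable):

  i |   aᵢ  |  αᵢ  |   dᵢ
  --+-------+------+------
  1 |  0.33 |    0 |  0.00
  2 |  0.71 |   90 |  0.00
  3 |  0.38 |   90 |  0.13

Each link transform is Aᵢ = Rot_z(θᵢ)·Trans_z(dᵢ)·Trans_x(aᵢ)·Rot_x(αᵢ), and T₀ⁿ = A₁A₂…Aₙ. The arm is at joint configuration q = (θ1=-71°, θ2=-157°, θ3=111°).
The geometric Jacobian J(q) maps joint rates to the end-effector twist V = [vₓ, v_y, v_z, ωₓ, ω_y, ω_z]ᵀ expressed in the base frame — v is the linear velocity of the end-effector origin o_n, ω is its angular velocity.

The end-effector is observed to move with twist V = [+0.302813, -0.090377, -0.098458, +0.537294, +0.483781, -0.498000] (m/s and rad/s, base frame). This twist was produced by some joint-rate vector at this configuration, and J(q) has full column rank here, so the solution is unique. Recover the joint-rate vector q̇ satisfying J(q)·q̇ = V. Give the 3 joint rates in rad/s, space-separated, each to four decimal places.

-0.3990 -0.0990 0.7230

o_n = [-0.1799, 0.2014, 0.3548]
J₁: ẑ×o_n = [-0.2014, -0.1799, 0.0000], ω = ẑ
J2: z=[0.0000, 0.0000, 1.0000] o=[0.1074, -0.3120, 0.0000] → [-0.5134, -0.2874, 0.0000, 0.0000, 0.0000, 1.0000]
J3: z=[0.7431, 0.6691, 0.0000] o=[-0.3676, 0.2156, 0.0000] → [0.2374, -0.2636, -0.1362, 0.7431, 0.6691, 0.0000]
q̇ = J⁺·V = [-0.3990, -0.0990, 0.7230]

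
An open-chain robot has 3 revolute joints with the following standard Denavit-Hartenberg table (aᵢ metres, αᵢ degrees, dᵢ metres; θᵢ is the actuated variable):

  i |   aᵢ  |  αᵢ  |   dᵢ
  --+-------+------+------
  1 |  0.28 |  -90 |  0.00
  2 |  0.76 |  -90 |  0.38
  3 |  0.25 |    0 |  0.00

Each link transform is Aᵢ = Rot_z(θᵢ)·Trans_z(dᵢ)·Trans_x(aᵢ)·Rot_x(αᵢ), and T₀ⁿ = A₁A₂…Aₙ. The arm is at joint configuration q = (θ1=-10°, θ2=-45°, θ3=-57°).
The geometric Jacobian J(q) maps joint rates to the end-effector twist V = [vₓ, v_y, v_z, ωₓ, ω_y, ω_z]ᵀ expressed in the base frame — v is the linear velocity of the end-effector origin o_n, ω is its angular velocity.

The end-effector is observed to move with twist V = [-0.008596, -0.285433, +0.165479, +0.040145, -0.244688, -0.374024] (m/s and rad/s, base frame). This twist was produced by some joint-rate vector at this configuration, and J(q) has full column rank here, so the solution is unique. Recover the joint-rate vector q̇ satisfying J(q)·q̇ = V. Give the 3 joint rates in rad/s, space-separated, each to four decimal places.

-0.2920 -0.2340 0.1160

o_n = [1.0022, 0.4221, 0.6337]
J₁: ẑ×o_n = [-0.4221, 1.0022, 0.0000], ω = ẑ
J2: z=[0.1736, 0.9848, 0.0000] o=[0.2757, -0.0486, 0.0000] → [0.6241, -0.1100, -0.6337, 0.1736, 0.9848, 0.0000]
J3: z=[0.6964, -0.1228, -0.7071] o=[0.8710, 0.2323, 0.5374] → [0.1224, -0.1598, 0.1483, 0.6964, -0.1228, -0.7071]
q̇ = J⁺·V = [-0.2920, -0.2340, 0.1160]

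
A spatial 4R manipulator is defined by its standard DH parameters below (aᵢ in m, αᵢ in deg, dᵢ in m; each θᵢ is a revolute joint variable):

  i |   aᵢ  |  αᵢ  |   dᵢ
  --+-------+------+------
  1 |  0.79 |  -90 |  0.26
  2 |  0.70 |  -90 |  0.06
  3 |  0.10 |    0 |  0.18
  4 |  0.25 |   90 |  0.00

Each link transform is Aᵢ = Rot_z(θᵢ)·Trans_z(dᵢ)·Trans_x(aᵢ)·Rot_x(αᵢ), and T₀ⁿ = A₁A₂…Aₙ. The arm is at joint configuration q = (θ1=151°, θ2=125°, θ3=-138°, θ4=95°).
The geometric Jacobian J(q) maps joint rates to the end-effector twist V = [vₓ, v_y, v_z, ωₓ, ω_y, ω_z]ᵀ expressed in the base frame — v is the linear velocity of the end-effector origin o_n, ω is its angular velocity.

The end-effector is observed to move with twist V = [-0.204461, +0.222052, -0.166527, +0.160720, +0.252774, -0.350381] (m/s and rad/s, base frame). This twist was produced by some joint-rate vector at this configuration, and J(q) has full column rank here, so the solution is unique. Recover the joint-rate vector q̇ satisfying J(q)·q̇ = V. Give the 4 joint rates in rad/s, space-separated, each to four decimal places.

-0.3630 -0.2990 -0.3520 0.3740

o_n = [-0.3006, -0.1734, -0.2991]
J₁: ẑ×o_n = [0.1734, -0.3006, 0.0000], ω = ẑ
J2: z=[-0.4848, -0.8746, 0.0000] o=[-0.6909, 0.3830, 0.2600] → [0.4890, -0.2710, 0.6112, -0.4848, -0.8746, 0.0000]
J3: z=[0.7164, -0.3971, 0.5736] o=[-0.3689, 0.1359, -0.3134] → [0.1717, 0.0289, -0.1945, 0.7164, -0.3971, 0.5736]
J4: z=[0.7164, -0.3971, 0.5736] o=[-0.3096, 0.0265, -0.1493] → [0.1742, 0.1125, -0.1397, 0.7164, -0.3971, 0.5736]
q̇ = J⁺·V = [-0.3630, -0.2990, -0.3520, 0.3740]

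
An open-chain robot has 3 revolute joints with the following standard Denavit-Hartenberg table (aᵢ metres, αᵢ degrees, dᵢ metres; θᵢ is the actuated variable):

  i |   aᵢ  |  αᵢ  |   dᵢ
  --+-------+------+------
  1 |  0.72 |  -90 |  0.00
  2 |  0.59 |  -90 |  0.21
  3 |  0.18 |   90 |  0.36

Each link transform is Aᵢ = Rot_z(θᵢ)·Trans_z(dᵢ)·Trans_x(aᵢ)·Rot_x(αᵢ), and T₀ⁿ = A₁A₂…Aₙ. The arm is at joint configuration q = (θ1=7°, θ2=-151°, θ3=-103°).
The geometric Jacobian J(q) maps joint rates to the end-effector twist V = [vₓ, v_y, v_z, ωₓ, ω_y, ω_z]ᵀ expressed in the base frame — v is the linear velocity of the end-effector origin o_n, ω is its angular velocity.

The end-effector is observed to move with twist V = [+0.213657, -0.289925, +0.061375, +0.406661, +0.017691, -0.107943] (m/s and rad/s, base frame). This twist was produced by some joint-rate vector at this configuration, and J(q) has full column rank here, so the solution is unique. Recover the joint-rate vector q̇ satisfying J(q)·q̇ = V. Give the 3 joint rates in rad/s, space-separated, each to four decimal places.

o_n = [0.3639, 0.4330, 0.5813]
J₁: ẑ×o_n = [-0.4330, 0.3639, 0.0000], ω = ẑ
J2: z=[-0.1219, 0.9925, 0.0000] o=[0.7146, 0.0877, 0.0000] → [0.5769, 0.0708, 0.3061, -0.1219, 0.9925, 0.0000]
J3: z=[0.4812, 0.0591, 0.8746] o=[0.1769, 0.2333, 0.2860] → [-0.1572, 0.0215, 0.0850, 0.4812, 0.0591, 0.8746]
q̇ = J⁺·V = [-0.8400, -0.0320, 0.8370]

-0.8400 -0.0320 0.8370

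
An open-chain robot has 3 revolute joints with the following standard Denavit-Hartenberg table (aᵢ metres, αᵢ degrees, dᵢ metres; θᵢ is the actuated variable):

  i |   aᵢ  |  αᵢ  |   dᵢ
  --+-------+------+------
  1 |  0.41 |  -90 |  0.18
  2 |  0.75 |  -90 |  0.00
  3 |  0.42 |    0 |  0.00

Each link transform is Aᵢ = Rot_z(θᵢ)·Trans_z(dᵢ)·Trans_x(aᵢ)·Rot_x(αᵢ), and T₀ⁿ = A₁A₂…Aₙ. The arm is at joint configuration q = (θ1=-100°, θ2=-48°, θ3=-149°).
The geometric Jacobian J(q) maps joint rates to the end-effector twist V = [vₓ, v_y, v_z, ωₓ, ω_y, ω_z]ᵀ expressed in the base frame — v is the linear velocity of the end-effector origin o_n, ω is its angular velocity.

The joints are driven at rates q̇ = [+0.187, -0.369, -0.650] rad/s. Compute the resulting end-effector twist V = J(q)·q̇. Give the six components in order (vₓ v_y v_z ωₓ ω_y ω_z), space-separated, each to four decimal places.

o_n = [0.0965, -0.6983, 0.4698]
J₁: ẑ×o_n = [0.6983, 0.0965, -0.0000], ω = ẑ
J2: z=[0.9848, -0.1736, 0.0000] o=[-0.0712, -0.4038, 0.1800] → [-0.0503, -0.2854, -0.2610, 0.9848, -0.1736, 0.0000]
J3: z=[-0.1290, -0.7319, -0.6691] o=[-0.1583, -0.8980, 0.7374] → [0.3294, -0.2051, 0.1608, -0.1290, -0.7319, -0.6691]
V = J·q̇ = [-0.0650, 0.2567, -0.0082, -0.2795, 0.5398, 0.6219]

-0.0650 0.2567 -0.0082 -0.2795 0.5398 0.6219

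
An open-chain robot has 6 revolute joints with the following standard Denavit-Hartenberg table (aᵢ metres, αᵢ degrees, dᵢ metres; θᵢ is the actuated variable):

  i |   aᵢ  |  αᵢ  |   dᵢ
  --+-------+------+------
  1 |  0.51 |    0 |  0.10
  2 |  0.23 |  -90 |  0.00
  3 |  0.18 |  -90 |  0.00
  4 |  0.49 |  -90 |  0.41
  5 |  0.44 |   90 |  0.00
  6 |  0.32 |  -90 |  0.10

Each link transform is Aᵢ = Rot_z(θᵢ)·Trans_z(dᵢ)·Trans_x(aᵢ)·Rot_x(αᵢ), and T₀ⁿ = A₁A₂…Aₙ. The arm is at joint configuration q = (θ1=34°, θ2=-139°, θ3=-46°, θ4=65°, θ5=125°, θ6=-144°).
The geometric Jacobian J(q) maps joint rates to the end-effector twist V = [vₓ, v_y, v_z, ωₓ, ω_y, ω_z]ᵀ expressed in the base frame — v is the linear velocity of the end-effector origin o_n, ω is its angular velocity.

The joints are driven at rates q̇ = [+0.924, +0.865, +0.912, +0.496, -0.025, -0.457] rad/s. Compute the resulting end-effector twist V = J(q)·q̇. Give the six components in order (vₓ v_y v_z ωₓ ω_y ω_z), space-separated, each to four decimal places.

0.5873 -0.5826 -0.7135 1.1021 -0.7624 1.1649

o_n = [-0.1063, -0.3576, 0.3525]
J₁: ẑ×o_n = [0.3576, -0.1063, 0.0000], ω = ẑ
J2: z=[0.0000, 0.0000, 1.0000] o=[0.4228, 0.2852, 0.1000] → [0.6428, -0.5291, 0.0000, 0.0000, 0.0000, 1.0000]
J3: z=[0.9659, -0.2588, 0.0000] o=[0.3633, 0.0630, 0.1000] → [-0.0653, -0.2439, -0.5278, 0.9659, -0.2588, 0.0000]
J4: z=[-0.1862, -0.6948, -0.6947] o=[0.3309, -0.0578, 0.2295] → [-0.2937, 0.3266, -0.2479, -0.1862, -0.6948, -0.6947]
J5: z=[-0.2453, 0.7175, -0.6519] o=[-0.2116, -0.3666, 0.0936] → [0.1916, -0.0052, -0.0778, -0.2453, 0.7175, -0.6519]
J6: z=[-0.6726, 0.3584, 0.6475] o=[0.0956, -0.1038, 0.2673] → [0.1948, -0.0734, 0.2430, -0.6726, 0.3584, 0.6475]
V = J·q̇ = [0.5873, -0.5826, -0.7135, 1.1021, -0.7624, 1.1649]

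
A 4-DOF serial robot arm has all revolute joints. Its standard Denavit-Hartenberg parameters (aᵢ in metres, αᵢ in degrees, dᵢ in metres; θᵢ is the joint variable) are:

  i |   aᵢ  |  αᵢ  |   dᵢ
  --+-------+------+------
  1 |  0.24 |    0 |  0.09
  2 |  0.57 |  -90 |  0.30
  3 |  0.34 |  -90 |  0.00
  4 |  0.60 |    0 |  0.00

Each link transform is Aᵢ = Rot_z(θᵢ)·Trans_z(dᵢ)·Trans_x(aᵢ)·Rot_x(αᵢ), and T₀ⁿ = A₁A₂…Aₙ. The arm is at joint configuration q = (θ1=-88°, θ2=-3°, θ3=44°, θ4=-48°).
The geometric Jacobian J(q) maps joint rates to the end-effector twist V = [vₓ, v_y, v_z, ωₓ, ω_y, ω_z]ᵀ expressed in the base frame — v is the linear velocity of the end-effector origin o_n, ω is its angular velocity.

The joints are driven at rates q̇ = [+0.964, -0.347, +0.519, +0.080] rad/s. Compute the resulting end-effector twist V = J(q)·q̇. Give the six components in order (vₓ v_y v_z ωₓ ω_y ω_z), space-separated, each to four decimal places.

0.8888 0.5135 -0.3016 0.5199 0.0465 0.5595

o_n = [0.4349, -1.3508, -0.1251]
J₁: ẑ×o_n = [1.3508, 0.4349, -0.0000], ω = ẑ
J2: z=[0.0000, 0.0000, 1.0000] o=[0.0084, -0.2399, 0.0900] → [1.1110, 0.4266, -0.0000, 0.0000, 0.0000, 1.0000]
J3: z=[0.9998, -0.0175, 0.0000] o=[-0.0016, -0.8098, 0.3900] → [0.0090, 0.5150, -0.5334, 0.9998, -0.0175, 0.0000]
J4: z=[0.0121, 0.6946, -0.7193] o=[-0.0058, -1.0543, 0.1538] → [-0.4070, -0.3137, -0.3097, 0.0121, 0.6946, -0.7193]
V = J·q̇ = [0.8888, 0.5135, -0.3016, 0.5199, 0.0465, 0.5595]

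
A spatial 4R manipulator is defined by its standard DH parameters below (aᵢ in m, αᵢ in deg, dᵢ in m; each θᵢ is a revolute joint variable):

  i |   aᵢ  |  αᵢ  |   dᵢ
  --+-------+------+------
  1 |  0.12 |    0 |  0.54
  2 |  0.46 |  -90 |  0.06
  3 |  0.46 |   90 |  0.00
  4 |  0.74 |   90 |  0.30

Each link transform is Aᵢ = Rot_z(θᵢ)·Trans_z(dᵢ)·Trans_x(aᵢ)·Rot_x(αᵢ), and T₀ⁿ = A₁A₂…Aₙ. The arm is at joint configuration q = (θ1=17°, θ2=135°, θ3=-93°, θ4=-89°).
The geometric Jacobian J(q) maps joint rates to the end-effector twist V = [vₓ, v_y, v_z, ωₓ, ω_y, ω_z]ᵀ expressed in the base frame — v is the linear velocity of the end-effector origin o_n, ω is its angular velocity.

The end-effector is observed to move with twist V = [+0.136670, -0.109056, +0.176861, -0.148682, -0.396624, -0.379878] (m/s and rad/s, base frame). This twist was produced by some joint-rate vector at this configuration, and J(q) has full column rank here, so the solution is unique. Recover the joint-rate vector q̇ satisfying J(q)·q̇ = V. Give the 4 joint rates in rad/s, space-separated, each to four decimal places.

o_n = [0.3423, 0.7521, 1.0566]
J₁: ẑ×o_n = [-0.7521, 0.3423, 0.0000], ω = ẑ
J2: z=[0.0000, 0.0000, 1.0000] o=[0.1148, 0.0351, 0.5400] → [-0.7170, 0.2276, 0.0000, 0.0000, 0.0000, 1.0000]
J3: z=[-0.4695, -0.8829, 0.0000] o=[-0.2914, 0.2510, 0.6000] → [-0.4031, 0.2143, 0.3243, -0.4695, -0.8829, 0.0000]
J4: z=[0.8817, -0.4688, -0.0523] o=[-0.2701, 0.2397, 1.0594] → [0.0281, -0.0296, 0.7389, 0.8817, -0.4688, -0.0523]
q̇ = J⁺·V = [-0.9730, 0.5960, 0.4200, 0.0550]

-0.9730 0.5960 0.4200 0.0550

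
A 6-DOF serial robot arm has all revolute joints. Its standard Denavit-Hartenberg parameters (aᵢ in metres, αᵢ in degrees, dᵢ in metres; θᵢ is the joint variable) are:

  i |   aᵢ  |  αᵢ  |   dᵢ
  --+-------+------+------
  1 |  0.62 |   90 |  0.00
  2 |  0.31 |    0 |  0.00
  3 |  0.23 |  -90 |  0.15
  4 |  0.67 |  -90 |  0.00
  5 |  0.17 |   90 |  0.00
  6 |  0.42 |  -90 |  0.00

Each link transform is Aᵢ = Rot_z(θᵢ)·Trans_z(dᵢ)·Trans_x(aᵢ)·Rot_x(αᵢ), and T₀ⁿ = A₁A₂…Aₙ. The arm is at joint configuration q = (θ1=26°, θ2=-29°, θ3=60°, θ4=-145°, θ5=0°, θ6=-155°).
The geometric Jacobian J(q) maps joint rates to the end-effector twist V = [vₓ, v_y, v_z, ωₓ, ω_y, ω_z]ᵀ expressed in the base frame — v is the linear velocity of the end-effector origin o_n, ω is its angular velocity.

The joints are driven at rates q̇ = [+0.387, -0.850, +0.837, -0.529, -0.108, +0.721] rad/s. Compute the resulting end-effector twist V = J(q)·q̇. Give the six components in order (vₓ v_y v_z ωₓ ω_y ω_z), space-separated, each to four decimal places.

-0.5550 0.4713 -0.4144 -0.1811 0.0246 0.5197

o_n = [0.7273, 0.0565, -0.2781]
J₁: ẑ×o_n = [-0.0565, 0.7273, 0.0000], ω = ẑ
J2: z=[0.4384, -0.8988, 0.0000] o=[0.5573, 0.2718, 0.0000] → [0.2499, 0.1219, 0.0585, 0.4384, -0.8988, 0.0000]
J3: z=[0.4384, -0.8988, 0.0000] o=[0.8009, 0.3906, -0.1503] → [0.1148, 0.0560, -0.2127, 0.4384, -0.8988, 0.0000]
J4: z=[-0.4629, -0.2258, 0.8572] o=[1.0439, 0.3423, -0.0318] → [0.3005, -0.3853, 0.0608, -0.4629, -0.2258, 0.8572]
J5: z=[0.8010, -0.5207, 0.2954] o=[0.7895, -0.2094, -0.3145] → [-0.0975, -0.0476, 0.1806, 0.8010, -0.5207, 0.2954]
J6: z=[-0.4629, -0.2258, 0.8572] o=[0.7250, -0.3493, -0.3862] → [-0.3723, 0.0521, -0.1873, -0.4629, -0.2258, 0.8572]
V = J·q̇ = [-0.5550, 0.4713, -0.4144, -0.1811, 0.0246, 0.5197]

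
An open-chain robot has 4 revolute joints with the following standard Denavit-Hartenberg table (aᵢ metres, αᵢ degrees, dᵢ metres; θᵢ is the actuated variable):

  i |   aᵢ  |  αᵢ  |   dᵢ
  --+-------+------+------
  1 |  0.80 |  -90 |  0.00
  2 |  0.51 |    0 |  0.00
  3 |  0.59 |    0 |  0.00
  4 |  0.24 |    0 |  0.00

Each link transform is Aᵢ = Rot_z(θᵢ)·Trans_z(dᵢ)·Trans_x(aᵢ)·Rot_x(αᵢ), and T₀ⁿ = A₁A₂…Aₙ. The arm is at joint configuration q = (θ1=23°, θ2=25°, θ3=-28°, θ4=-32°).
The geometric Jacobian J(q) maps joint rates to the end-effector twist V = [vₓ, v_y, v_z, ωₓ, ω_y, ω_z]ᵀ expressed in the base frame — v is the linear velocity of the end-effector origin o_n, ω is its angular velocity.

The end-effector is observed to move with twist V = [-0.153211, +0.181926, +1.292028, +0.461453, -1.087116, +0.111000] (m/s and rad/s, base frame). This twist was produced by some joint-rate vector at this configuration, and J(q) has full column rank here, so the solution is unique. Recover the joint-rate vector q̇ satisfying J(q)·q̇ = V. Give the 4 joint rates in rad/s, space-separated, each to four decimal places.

0.1110 -0.6180 -0.6960 0.1330

o_n = [1.8852, 0.8002, -0.0470]
J₁: ẑ×o_n = [-0.8002, 1.8852, 0.0000], ω = ẑ
J2: z=[-0.3907, 0.9205, 0.0000] o=[0.7364, 0.3126, 0.0000] → [-0.0433, -0.0184, -1.2480, -0.3907, 0.9205, 0.0000]
J3: z=[-0.3907, 0.9205, 0.0000] o=[1.1619, 0.4932, -0.2155] → [0.1551, 0.0659, -0.7858, -0.3907, 0.9205, 0.0000]
J4: z=[-0.3907, 0.9205, 0.0000] o=[1.7042, 0.7234, -0.1847] → [0.1267, 0.0538, -0.1966, -0.3907, 0.9205, 0.0000]
q̇ = J⁺·V = [0.1110, -0.6180, -0.6960, 0.1330]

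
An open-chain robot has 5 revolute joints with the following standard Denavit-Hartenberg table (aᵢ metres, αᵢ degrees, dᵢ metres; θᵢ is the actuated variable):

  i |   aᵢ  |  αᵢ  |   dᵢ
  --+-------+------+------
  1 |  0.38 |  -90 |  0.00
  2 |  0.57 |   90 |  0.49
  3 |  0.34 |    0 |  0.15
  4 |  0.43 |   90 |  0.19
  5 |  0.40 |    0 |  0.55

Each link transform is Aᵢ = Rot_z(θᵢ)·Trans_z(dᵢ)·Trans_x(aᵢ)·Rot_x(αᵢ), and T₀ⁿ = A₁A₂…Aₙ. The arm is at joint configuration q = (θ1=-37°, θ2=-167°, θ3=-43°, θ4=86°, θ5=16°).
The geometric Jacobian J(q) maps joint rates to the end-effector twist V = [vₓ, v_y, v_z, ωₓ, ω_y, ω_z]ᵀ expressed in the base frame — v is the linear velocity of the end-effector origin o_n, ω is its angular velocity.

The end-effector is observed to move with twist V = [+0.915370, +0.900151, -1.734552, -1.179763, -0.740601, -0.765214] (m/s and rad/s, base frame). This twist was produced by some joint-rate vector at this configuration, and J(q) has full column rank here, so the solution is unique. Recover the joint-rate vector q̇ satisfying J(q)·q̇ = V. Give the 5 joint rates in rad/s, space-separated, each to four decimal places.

o_n = [-0.9223, 1.2101, -0.0362]
J₁: ẑ×o_n = [-1.2101, -0.9223, 0.0000], ω = ẑ
J2: z=[0.6018, 0.7986, 0.0000] o=[0.3035, -0.2287, 0.0000] → [-0.0289, 0.0218, 1.8449, 0.6018, 0.7986, 0.0000]
J3: z=[-0.1797, 0.1354, -0.9744] o=[0.1548, 0.4969, 0.1282] → [0.6727, 1.0200, 0.0177, -0.1797, 0.1354, -0.9744]
J4: z=[-0.1797, 0.1354, -0.9744] o=[-0.2052, 0.4778, 0.0380] → [0.7035, 0.6854, -0.0345, -0.1797, 0.1354, -0.9744]
J5: z=[-0.9708, -0.1842, 0.1534] o=[-0.3075, 0.9222, -0.0764] → [-0.0516, -0.0553, -0.3928, -0.9708, -0.1842, 0.1534]
q̇ = J⁺·V = [-0.6520, -0.8100, 0.6020, -0.3800, 0.6720]

-0.6520 -0.8100 0.6020 -0.3800 0.6720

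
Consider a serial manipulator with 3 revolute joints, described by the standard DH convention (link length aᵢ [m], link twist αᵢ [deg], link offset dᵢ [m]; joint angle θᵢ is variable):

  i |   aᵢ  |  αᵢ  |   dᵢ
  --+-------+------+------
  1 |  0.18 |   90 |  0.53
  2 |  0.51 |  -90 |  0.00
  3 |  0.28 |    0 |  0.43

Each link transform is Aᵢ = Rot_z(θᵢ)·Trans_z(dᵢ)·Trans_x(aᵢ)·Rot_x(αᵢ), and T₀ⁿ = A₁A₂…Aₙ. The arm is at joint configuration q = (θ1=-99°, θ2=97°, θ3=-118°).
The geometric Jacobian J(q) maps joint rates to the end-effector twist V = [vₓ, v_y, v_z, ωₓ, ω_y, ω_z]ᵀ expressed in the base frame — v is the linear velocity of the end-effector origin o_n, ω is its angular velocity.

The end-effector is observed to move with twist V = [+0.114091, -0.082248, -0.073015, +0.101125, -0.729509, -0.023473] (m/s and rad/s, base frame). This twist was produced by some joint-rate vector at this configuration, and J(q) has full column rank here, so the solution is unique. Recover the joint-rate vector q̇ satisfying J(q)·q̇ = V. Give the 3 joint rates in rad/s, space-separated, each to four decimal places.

-0.1100 -0.2140 -0.7100

o_n = [-0.1984, 0.3280, 0.8533]
J₁: ẑ×o_n = [-0.3280, -0.1984, 0.0000], ω = ẑ
J2: z=[-0.9877, 0.1564, 0.0000] o=[-0.0282, -0.1778, 0.5300] → [0.0506, 0.3193, -0.4729, -0.9877, 0.1564, 0.0000]
J3: z=[0.1553, 0.9803, -0.1219] o=[-0.0184, -0.1164, 1.0362] → [-0.1251, 0.0503, 0.2454, 0.1553, 0.9803, -0.1219]
q̇ = J⁺·V = [-0.1100, -0.2140, -0.7100]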